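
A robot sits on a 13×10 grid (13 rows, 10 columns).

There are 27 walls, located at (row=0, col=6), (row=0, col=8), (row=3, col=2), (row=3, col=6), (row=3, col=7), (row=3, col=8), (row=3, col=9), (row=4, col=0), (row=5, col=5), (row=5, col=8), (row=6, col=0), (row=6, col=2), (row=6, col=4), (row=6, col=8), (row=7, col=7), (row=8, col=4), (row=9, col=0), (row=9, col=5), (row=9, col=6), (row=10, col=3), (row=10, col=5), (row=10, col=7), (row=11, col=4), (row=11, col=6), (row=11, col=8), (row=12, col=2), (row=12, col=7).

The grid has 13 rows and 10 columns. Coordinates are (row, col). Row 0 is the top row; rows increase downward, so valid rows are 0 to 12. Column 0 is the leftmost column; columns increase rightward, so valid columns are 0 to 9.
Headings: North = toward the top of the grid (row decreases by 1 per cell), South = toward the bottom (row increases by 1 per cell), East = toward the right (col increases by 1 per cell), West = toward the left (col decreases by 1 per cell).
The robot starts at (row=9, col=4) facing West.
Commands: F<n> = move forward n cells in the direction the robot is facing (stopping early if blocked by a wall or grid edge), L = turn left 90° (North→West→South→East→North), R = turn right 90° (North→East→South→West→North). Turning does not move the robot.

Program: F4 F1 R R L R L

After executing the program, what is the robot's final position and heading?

Start: (row=9, col=4), facing West
  F4: move forward 3/4 (blocked), now at (row=9, col=1)
  F1: move forward 0/1 (blocked), now at (row=9, col=1)
  R: turn right, now facing North
  R: turn right, now facing East
  L: turn left, now facing North
  R: turn right, now facing East
  L: turn left, now facing North
Final: (row=9, col=1), facing North

Answer: Final position: (row=9, col=1), facing North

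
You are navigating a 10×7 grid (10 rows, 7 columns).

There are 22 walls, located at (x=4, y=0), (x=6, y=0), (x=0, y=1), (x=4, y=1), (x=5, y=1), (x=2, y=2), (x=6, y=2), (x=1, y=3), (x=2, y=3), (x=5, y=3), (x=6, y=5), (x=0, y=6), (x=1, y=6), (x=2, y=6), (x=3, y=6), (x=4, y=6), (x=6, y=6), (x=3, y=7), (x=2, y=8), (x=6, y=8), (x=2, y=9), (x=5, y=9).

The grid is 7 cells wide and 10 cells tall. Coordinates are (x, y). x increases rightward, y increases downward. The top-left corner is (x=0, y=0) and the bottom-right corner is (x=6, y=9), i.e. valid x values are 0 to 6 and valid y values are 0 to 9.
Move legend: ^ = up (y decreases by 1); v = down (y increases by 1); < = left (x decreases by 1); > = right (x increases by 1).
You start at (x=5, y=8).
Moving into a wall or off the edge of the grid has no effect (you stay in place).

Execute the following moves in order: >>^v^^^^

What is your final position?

Answer: Final position: (x=5, y=4)

Derivation:
Start: (x=5, y=8)
  > (right): blocked, stay at (x=5, y=8)
  > (right): blocked, stay at (x=5, y=8)
  ^ (up): (x=5, y=8) -> (x=5, y=7)
  v (down): (x=5, y=7) -> (x=5, y=8)
  ^ (up): (x=5, y=8) -> (x=5, y=7)
  ^ (up): (x=5, y=7) -> (x=5, y=6)
  ^ (up): (x=5, y=6) -> (x=5, y=5)
  ^ (up): (x=5, y=5) -> (x=5, y=4)
Final: (x=5, y=4)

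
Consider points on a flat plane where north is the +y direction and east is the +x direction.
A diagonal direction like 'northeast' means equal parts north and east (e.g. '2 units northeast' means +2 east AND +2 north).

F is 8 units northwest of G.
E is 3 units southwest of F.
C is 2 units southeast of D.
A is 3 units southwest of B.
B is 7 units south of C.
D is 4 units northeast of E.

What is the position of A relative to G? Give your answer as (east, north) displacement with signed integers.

Place G at the origin (east=0, north=0).
  F is 8 units northwest of G: delta (east=-8, north=+8); F at (east=-8, north=8).
  E is 3 units southwest of F: delta (east=-3, north=-3); E at (east=-11, north=5).
  D is 4 units northeast of E: delta (east=+4, north=+4); D at (east=-7, north=9).
  C is 2 units southeast of D: delta (east=+2, north=-2); C at (east=-5, north=7).
  B is 7 units south of C: delta (east=+0, north=-7); B at (east=-5, north=0).
  A is 3 units southwest of B: delta (east=-3, north=-3); A at (east=-8, north=-3).
Therefore A relative to G: (east=-8, north=-3).

Answer: A is at (east=-8, north=-3) relative to G.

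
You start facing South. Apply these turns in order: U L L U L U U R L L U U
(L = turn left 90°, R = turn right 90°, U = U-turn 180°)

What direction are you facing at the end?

Answer: Final heading: South

Derivation:
Start: South
  U (U-turn (180°)) -> North
  L (left (90° counter-clockwise)) -> West
  L (left (90° counter-clockwise)) -> South
  U (U-turn (180°)) -> North
  L (left (90° counter-clockwise)) -> West
  U (U-turn (180°)) -> East
  U (U-turn (180°)) -> West
  R (right (90° clockwise)) -> North
  L (left (90° counter-clockwise)) -> West
  L (left (90° counter-clockwise)) -> South
  U (U-turn (180°)) -> North
  U (U-turn (180°)) -> South
Final: South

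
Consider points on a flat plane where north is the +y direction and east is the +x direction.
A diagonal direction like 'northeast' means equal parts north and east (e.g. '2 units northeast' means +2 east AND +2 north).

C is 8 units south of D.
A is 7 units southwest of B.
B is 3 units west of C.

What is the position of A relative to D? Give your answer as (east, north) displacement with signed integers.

Place D at the origin (east=0, north=0).
  C is 8 units south of D: delta (east=+0, north=-8); C at (east=0, north=-8).
  B is 3 units west of C: delta (east=-3, north=+0); B at (east=-3, north=-8).
  A is 7 units southwest of B: delta (east=-7, north=-7); A at (east=-10, north=-15).
Therefore A relative to D: (east=-10, north=-15).

Answer: A is at (east=-10, north=-15) relative to D.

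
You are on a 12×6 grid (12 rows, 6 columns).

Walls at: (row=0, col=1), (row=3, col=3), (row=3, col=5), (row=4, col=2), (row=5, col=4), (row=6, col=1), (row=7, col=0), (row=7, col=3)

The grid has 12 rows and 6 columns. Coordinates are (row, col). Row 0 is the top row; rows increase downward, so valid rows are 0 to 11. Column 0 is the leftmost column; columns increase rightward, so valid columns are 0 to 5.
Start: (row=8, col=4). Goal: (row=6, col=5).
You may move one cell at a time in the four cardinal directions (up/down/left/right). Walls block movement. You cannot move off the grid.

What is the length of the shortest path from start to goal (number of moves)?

BFS from (row=8, col=4) until reaching (row=6, col=5):
  Distance 0: (row=8, col=4)
  Distance 1: (row=7, col=4), (row=8, col=3), (row=8, col=5), (row=9, col=4)
  Distance 2: (row=6, col=4), (row=7, col=5), (row=8, col=2), (row=9, col=3), (row=9, col=5), (row=10, col=4)
  Distance 3: (row=6, col=3), (row=6, col=5), (row=7, col=2), (row=8, col=1), (row=9, col=2), (row=10, col=3), (row=10, col=5), (row=11, col=4)  <- goal reached here
One shortest path (3 moves): (row=8, col=4) -> (row=8, col=5) -> (row=7, col=5) -> (row=6, col=5)

Answer: Shortest path length: 3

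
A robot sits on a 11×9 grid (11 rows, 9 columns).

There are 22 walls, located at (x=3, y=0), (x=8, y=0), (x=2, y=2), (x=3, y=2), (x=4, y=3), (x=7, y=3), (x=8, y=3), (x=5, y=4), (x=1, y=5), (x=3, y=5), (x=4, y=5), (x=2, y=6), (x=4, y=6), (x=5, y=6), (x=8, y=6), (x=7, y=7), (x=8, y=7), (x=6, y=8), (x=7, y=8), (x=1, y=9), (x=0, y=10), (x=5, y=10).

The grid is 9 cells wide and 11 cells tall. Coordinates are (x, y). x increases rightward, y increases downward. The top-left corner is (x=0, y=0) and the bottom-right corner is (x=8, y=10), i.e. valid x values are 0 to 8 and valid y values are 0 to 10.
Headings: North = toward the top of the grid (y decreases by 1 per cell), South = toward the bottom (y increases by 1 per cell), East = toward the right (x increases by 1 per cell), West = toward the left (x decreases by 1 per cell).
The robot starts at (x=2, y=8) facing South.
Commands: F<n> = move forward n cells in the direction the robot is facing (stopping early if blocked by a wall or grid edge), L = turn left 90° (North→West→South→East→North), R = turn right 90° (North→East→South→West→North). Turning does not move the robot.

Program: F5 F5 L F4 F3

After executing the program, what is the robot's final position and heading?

Answer: Final position: (x=4, y=10), facing East

Derivation:
Start: (x=2, y=8), facing South
  F5: move forward 2/5 (blocked), now at (x=2, y=10)
  F5: move forward 0/5 (blocked), now at (x=2, y=10)
  L: turn left, now facing East
  F4: move forward 2/4 (blocked), now at (x=4, y=10)
  F3: move forward 0/3 (blocked), now at (x=4, y=10)
Final: (x=4, y=10), facing East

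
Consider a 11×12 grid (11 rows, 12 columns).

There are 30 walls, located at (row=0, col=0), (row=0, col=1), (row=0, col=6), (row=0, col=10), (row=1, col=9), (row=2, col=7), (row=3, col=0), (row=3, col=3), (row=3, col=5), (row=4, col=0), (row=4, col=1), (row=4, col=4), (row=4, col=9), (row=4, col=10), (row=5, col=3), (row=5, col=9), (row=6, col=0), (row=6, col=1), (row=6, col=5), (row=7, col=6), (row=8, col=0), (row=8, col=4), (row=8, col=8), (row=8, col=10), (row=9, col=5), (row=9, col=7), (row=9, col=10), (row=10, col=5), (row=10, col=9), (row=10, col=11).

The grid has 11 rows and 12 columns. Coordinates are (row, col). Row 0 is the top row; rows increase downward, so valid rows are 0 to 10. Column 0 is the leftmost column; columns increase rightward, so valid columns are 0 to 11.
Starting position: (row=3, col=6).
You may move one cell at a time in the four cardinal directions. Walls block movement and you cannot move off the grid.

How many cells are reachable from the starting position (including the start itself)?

Answer: Reachable cells: 101

Derivation:
BFS flood-fill from (row=3, col=6):
  Distance 0: (row=3, col=6)
  Distance 1: (row=2, col=6), (row=3, col=7), (row=4, col=6)
  Distance 2: (row=1, col=6), (row=2, col=5), (row=3, col=8), (row=4, col=5), (row=4, col=7), (row=5, col=6)
  Distance 3: (row=1, col=5), (row=1, col=7), (row=2, col=4), (row=2, col=8), (row=3, col=9), (row=4, col=8), (row=5, col=5), (row=5, col=7), (row=6, col=6)
  Distance 4: (row=0, col=5), (row=0, col=7), (row=1, col=4), (row=1, col=8), (row=2, col=3), (row=2, col=9), (row=3, col=4), (row=3, col=10), (row=5, col=4), (row=5, col=8), (row=6, col=7)
  Distance 5: (row=0, col=4), (row=0, col=8), (row=1, col=3), (row=2, col=2), (row=2, col=10), (row=3, col=11), (row=6, col=4), (row=6, col=8), (row=7, col=7)
  Distance 6: (row=0, col=3), (row=0, col=9), (row=1, col=2), (row=1, col=10), (row=2, col=1), (row=2, col=11), (row=3, col=2), (row=4, col=11), (row=6, col=3), (row=6, col=9), (row=7, col=4), (row=7, col=8), (row=8, col=7)
  Distance 7: (row=0, col=2), (row=1, col=1), (row=1, col=11), (row=2, col=0), (row=3, col=1), (row=4, col=2), (row=5, col=11), (row=6, col=2), (row=6, col=10), (row=7, col=3), (row=7, col=5), (row=7, col=9), (row=8, col=6)
  Distance 8: (row=0, col=11), (row=1, col=0), (row=4, col=3), (row=5, col=2), (row=5, col=10), (row=6, col=11), (row=7, col=2), (row=7, col=10), (row=8, col=3), (row=8, col=5), (row=8, col=9), (row=9, col=6)
  Distance 9: (row=5, col=1), (row=7, col=1), (row=7, col=11), (row=8, col=2), (row=9, col=3), (row=9, col=9), (row=10, col=6)
  Distance 10: (row=5, col=0), (row=7, col=0), (row=8, col=1), (row=8, col=11), (row=9, col=2), (row=9, col=4), (row=9, col=8), (row=10, col=3), (row=10, col=7)
  Distance 11: (row=9, col=1), (row=9, col=11), (row=10, col=2), (row=10, col=4), (row=10, col=8)
  Distance 12: (row=9, col=0), (row=10, col=1)
  Distance 13: (row=10, col=0)
Total reachable: 101 (grid has 102 open cells total)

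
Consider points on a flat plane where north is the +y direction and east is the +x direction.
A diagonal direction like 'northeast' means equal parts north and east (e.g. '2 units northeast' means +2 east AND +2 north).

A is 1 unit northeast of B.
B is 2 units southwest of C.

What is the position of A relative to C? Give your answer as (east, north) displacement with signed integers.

Answer: A is at (east=-1, north=-1) relative to C.

Derivation:
Place C at the origin (east=0, north=0).
  B is 2 units southwest of C: delta (east=-2, north=-2); B at (east=-2, north=-2).
  A is 1 unit northeast of B: delta (east=+1, north=+1); A at (east=-1, north=-1).
Therefore A relative to C: (east=-1, north=-1).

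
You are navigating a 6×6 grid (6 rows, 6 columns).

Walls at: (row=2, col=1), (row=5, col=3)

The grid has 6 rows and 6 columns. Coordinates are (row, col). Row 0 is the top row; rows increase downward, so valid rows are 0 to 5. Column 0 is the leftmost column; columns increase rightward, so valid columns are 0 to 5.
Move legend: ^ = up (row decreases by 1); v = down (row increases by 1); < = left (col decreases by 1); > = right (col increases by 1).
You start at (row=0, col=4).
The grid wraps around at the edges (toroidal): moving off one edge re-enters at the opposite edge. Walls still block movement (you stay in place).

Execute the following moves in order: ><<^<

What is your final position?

Start: (row=0, col=4)
  > (right): (row=0, col=4) -> (row=0, col=5)
  < (left): (row=0, col=5) -> (row=0, col=4)
  < (left): (row=0, col=4) -> (row=0, col=3)
  ^ (up): blocked, stay at (row=0, col=3)
  < (left): (row=0, col=3) -> (row=0, col=2)
Final: (row=0, col=2)

Answer: Final position: (row=0, col=2)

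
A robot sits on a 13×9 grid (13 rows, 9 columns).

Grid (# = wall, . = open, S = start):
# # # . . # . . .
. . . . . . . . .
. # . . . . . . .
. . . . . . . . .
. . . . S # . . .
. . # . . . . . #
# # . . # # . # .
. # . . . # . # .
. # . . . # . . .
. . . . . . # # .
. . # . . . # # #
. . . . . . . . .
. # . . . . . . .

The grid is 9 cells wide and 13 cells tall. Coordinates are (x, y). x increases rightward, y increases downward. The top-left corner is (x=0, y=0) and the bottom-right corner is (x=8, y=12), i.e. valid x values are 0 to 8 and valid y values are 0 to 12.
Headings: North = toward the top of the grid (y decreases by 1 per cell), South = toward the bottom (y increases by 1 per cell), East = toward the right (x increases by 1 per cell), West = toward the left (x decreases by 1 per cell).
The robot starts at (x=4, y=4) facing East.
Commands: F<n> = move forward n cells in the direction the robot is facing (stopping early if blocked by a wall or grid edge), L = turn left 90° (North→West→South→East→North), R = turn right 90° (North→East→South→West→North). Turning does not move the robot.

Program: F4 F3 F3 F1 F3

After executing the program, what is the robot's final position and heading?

Answer: Final position: (x=4, y=4), facing East

Derivation:
Start: (x=4, y=4), facing East
  F4: move forward 0/4 (blocked), now at (x=4, y=4)
  F3: move forward 0/3 (blocked), now at (x=4, y=4)
  F3: move forward 0/3 (blocked), now at (x=4, y=4)
  F1: move forward 0/1 (blocked), now at (x=4, y=4)
  F3: move forward 0/3 (blocked), now at (x=4, y=4)
Final: (x=4, y=4), facing East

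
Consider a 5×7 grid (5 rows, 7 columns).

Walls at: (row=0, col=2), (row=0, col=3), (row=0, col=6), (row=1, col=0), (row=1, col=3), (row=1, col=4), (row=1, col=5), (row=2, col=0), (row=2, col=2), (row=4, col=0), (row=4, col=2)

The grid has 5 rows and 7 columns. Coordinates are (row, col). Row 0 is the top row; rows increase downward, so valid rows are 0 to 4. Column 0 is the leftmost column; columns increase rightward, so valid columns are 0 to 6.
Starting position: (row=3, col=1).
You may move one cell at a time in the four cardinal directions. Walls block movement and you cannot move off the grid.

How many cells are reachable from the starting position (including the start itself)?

Answer: Reachable cells: 22

Derivation:
BFS flood-fill from (row=3, col=1):
  Distance 0: (row=3, col=1)
  Distance 1: (row=2, col=1), (row=3, col=0), (row=3, col=2), (row=4, col=1)
  Distance 2: (row=1, col=1), (row=3, col=3)
  Distance 3: (row=0, col=1), (row=1, col=2), (row=2, col=3), (row=3, col=4), (row=4, col=3)
  Distance 4: (row=0, col=0), (row=2, col=4), (row=3, col=5), (row=4, col=4)
  Distance 5: (row=2, col=5), (row=3, col=6), (row=4, col=5)
  Distance 6: (row=2, col=6), (row=4, col=6)
  Distance 7: (row=1, col=6)
Total reachable: 22 (grid has 24 open cells total)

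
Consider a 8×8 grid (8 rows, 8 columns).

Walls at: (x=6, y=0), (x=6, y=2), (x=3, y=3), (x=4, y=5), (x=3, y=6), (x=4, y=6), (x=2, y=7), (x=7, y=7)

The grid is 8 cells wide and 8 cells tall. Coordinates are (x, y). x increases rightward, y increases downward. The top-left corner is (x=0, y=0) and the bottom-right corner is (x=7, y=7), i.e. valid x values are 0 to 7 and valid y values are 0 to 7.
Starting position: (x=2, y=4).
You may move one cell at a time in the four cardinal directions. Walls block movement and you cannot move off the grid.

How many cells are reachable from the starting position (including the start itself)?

Answer: Reachable cells: 56

Derivation:
BFS flood-fill from (x=2, y=4):
  Distance 0: (x=2, y=4)
  Distance 1: (x=2, y=3), (x=1, y=4), (x=3, y=4), (x=2, y=5)
  Distance 2: (x=2, y=2), (x=1, y=3), (x=0, y=4), (x=4, y=4), (x=1, y=5), (x=3, y=5), (x=2, y=6)
  Distance 3: (x=2, y=1), (x=1, y=2), (x=3, y=2), (x=0, y=3), (x=4, y=3), (x=5, y=4), (x=0, y=5), (x=1, y=6)
  Distance 4: (x=2, y=0), (x=1, y=1), (x=3, y=1), (x=0, y=2), (x=4, y=2), (x=5, y=3), (x=6, y=4), (x=5, y=5), (x=0, y=6), (x=1, y=7)
  Distance 5: (x=1, y=0), (x=3, y=0), (x=0, y=1), (x=4, y=1), (x=5, y=2), (x=6, y=3), (x=7, y=4), (x=6, y=5), (x=5, y=6), (x=0, y=7)
  Distance 6: (x=0, y=0), (x=4, y=0), (x=5, y=1), (x=7, y=3), (x=7, y=5), (x=6, y=6), (x=5, y=7)
  Distance 7: (x=5, y=0), (x=6, y=1), (x=7, y=2), (x=7, y=6), (x=4, y=7), (x=6, y=7)
  Distance 8: (x=7, y=1), (x=3, y=7)
  Distance 9: (x=7, y=0)
Total reachable: 56 (grid has 56 open cells total)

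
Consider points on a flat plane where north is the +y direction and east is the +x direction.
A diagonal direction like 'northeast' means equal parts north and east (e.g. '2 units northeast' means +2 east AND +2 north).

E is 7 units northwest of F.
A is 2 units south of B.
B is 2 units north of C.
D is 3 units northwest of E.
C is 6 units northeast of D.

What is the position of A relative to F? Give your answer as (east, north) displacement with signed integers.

Answer: A is at (east=-4, north=16) relative to F.

Derivation:
Place F at the origin (east=0, north=0).
  E is 7 units northwest of F: delta (east=-7, north=+7); E at (east=-7, north=7).
  D is 3 units northwest of E: delta (east=-3, north=+3); D at (east=-10, north=10).
  C is 6 units northeast of D: delta (east=+6, north=+6); C at (east=-4, north=16).
  B is 2 units north of C: delta (east=+0, north=+2); B at (east=-4, north=18).
  A is 2 units south of B: delta (east=+0, north=-2); A at (east=-4, north=16).
Therefore A relative to F: (east=-4, north=16).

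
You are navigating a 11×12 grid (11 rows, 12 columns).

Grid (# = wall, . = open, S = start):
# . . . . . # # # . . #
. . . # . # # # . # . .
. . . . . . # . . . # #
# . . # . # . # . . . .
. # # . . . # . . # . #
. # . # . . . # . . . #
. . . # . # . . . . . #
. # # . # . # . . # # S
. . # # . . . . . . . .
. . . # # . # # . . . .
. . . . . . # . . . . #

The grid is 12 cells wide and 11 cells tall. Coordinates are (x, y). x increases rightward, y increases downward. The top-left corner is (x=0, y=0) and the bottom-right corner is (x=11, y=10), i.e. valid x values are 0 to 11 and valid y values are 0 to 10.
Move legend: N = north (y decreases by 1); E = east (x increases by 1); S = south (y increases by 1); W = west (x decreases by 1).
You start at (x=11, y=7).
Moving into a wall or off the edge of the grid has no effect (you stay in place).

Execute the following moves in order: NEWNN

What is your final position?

Start: (x=11, y=7)
  N (north): blocked, stay at (x=11, y=7)
  E (east): blocked, stay at (x=11, y=7)
  W (west): blocked, stay at (x=11, y=7)
  N (north): blocked, stay at (x=11, y=7)
  N (north): blocked, stay at (x=11, y=7)
Final: (x=11, y=7)

Answer: Final position: (x=11, y=7)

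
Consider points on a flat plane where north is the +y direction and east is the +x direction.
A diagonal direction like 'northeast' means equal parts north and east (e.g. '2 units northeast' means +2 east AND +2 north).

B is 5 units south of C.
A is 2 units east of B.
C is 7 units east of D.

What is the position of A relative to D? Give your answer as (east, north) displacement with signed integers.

Place D at the origin (east=0, north=0).
  C is 7 units east of D: delta (east=+7, north=+0); C at (east=7, north=0).
  B is 5 units south of C: delta (east=+0, north=-5); B at (east=7, north=-5).
  A is 2 units east of B: delta (east=+2, north=+0); A at (east=9, north=-5).
Therefore A relative to D: (east=9, north=-5).

Answer: A is at (east=9, north=-5) relative to D.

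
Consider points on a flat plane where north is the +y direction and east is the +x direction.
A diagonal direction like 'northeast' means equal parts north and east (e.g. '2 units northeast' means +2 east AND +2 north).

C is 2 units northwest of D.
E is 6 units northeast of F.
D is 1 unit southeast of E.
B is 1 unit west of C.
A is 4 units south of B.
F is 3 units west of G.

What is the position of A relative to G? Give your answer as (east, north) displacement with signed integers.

Answer: A is at (east=1, north=3) relative to G.

Derivation:
Place G at the origin (east=0, north=0).
  F is 3 units west of G: delta (east=-3, north=+0); F at (east=-3, north=0).
  E is 6 units northeast of F: delta (east=+6, north=+6); E at (east=3, north=6).
  D is 1 unit southeast of E: delta (east=+1, north=-1); D at (east=4, north=5).
  C is 2 units northwest of D: delta (east=-2, north=+2); C at (east=2, north=7).
  B is 1 unit west of C: delta (east=-1, north=+0); B at (east=1, north=7).
  A is 4 units south of B: delta (east=+0, north=-4); A at (east=1, north=3).
Therefore A relative to G: (east=1, north=3).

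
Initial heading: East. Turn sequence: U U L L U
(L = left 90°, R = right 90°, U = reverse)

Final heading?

Answer: Final heading: East

Derivation:
Start: East
  U (U-turn (180°)) -> West
  U (U-turn (180°)) -> East
  L (left (90° counter-clockwise)) -> North
  L (left (90° counter-clockwise)) -> West
  U (U-turn (180°)) -> East
Final: East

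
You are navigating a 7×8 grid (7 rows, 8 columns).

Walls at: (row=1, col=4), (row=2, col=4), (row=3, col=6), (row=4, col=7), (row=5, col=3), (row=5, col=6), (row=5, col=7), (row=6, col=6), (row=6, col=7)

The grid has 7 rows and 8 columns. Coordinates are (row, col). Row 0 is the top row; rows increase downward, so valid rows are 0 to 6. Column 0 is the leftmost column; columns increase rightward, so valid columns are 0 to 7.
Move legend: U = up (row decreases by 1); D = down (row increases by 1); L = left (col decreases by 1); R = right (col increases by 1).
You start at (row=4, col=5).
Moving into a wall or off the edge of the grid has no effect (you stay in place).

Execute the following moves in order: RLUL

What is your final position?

Start: (row=4, col=5)
  R (right): (row=4, col=5) -> (row=4, col=6)
  L (left): (row=4, col=6) -> (row=4, col=5)
  U (up): (row=4, col=5) -> (row=3, col=5)
  L (left): (row=3, col=5) -> (row=3, col=4)
Final: (row=3, col=4)

Answer: Final position: (row=3, col=4)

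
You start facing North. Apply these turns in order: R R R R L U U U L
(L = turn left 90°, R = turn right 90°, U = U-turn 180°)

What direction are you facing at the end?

Start: North
  R (right (90° clockwise)) -> East
  R (right (90° clockwise)) -> South
  R (right (90° clockwise)) -> West
  R (right (90° clockwise)) -> North
  L (left (90° counter-clockwise)) -> West
  U (U-turn (180°)) -> East
  U (U-turn (180°)) -> West
  U (U-turn (180°)) -> East
  L (left (90° counter-clockwise)) -> North
Final: North

Answer: Final heading: North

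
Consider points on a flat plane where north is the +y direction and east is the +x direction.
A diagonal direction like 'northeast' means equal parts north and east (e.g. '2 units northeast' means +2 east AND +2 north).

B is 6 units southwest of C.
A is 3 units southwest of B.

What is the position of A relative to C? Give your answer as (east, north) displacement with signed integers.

Answer: A is at (east=-9, north=-9) relative to C.

Derivation:
Place C at the origin (east=0, north=0).
  B is 6 units southwest of C: delta (east=-6, north=-6); B at (east=-6, north=-6).
  A is 3 units southwest of B: delta (east=-3, north=-3); A at (east=-9, north=-9).
Therefore A relative to C: (east=-9, north=-9).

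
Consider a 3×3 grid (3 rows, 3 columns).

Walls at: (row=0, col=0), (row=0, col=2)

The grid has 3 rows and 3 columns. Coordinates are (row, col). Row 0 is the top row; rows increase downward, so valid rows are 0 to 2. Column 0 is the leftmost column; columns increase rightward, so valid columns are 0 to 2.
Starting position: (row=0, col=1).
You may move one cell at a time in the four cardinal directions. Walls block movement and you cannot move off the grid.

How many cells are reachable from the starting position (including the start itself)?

Answer: Reachable cells: 7

Derivation:
BFS flood-fill from (row=0, col=1):
  Distance 0: (row=0, col=1)
  Distance 1: (row=1, col=1)
  Distance 2: (row=1, col=0), (row=1, col=2), (row=2, col=1)
  Distance 3: (row=2, col=0), (row=2, col=2)
Total reachable: 7 (grid has 7 open cells total)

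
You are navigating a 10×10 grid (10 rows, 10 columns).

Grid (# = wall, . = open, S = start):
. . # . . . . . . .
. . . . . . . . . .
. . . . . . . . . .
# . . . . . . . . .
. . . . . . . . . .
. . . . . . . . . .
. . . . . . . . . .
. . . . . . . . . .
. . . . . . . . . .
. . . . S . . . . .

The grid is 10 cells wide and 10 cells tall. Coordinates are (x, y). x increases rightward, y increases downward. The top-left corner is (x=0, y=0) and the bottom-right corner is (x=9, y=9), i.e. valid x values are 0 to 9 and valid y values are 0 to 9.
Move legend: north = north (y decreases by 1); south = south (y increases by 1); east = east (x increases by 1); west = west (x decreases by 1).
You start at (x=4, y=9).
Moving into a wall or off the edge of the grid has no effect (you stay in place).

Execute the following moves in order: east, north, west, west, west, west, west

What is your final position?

Start: (x=4, y=9)
  east (east): (x=4, y=9) -> (x=5, y=9)
  north (north): (x=5, y=9) -> (x=5, y=8)
  west (west): (x=5, y=8) -> (x=4, y=8)
  west (west): (x=4, y=8) -> (x=3, y=8)
  west (west): (x=3, y=8) -> (x=2, y=8)
  west (west): (x=2, y=8) -> (x=1, y=8)
  west (west): (x=1, y=8) -> (x=0, y=8)
Final: (x=0, y=8)

Answer: Final position: (x=0, y=8)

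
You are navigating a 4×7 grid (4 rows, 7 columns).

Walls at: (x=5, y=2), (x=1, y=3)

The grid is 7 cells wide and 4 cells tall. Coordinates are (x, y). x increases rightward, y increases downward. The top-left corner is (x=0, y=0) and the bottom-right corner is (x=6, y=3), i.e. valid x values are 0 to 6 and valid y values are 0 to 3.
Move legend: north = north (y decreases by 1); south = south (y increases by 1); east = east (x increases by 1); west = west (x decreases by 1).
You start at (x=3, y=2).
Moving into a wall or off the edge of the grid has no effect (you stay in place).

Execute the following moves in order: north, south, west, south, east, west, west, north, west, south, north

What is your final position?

Answer: Final position: (x=1, y=1)

Derivation:
Start: (x=3, y=2)
  north (north): (x=3, y=2) -> (x=3, y=1)
  south (south): (x=3, y=1) -> (x=3, y=2)
  west (west): (x=3, y=2) -> (x=2, y=2)
  south (south): (x=2, y=2) -> (x=2, y=3)
  east (east): (x=2, y=3) -> (x=3, y=3)
  west (west): (x=3, y=3) -> (x=2, y=3)
  west (west): blocked, stay at (x=2, y=3)
  north (north): (x=2, y=3) -> (x=2, y=2)
  west (west): (x=2, y=2) -> (x=1, y=2)
  south (south): blocked, stay at (x=1, y=2)
  north (north): (x=1, y=2) -> (x=1, y=1)
Final: (x=1, y=1)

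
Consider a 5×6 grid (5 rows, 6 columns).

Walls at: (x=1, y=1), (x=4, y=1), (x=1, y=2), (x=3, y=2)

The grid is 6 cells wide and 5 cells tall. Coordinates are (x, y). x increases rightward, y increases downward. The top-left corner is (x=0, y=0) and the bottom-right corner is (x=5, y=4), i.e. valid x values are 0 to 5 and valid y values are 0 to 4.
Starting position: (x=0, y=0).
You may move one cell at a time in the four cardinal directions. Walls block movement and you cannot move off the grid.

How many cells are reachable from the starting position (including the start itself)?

BFS flood-fill from (x=0, y=0):
  Distance 0: (x=0, y=0)
  Distance 1: (x=1, y=0), (x=0, y=1)
  Distance 2: (x=2, y=0), (x=0, y=2)
  Distance 3: (x=3, y=0), (x=2, y=1), (x=0, y=3)
  Distance 4: (x=4, y=0), (x=3, y=1), (x=2, y=2), (x=1, y=3), (x=0, y=4)
  Distance 5: (x=5, y=0), (x=2, y=3), (x=1, y=4)
  Distance 6: (x=5, y=1), (x=3, y=3), (x=2, y=4)
  Distance 7: (x=5, y=2), (x=4, y=3), (x=3, y=4)
  Distance 8: (x=4, y=2), (x=5, y=3), (x=4, y=4)
  Distance 9: (x=5, y=4)
Total reachable: 26 (grid has 26 open cells total)

Answer: Reachable cells: 26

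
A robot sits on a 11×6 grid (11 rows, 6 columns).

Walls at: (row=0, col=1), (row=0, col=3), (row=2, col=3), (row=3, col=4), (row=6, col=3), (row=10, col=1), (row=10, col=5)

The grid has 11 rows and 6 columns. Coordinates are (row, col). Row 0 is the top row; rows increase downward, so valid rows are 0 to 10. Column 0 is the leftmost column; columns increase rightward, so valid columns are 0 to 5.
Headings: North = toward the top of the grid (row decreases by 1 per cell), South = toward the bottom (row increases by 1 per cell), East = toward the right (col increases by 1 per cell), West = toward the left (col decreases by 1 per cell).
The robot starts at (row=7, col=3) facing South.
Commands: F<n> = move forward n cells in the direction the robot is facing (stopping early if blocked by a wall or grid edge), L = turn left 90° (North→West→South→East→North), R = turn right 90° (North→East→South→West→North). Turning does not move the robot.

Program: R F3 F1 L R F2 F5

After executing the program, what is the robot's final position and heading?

Answer: Final position: (row=7, col=0), facing West

Derivation:
Start: (row=7, col=3), facing South
  R: turn right, now facing West
  F3: move forward 3, now at (row=7, col=0)
  F1: move forward 0/1 (blocked), now at (row=7, col=0)
  L: turn left, now facing South
  R: turn right, now facing West
  F2: move forward 0/2 (blocked), now at (row=7, col=0)
  F5: move forward 0/5 (blocked), now at (row=7, col=0)
Final: (row=7, col=0), facing West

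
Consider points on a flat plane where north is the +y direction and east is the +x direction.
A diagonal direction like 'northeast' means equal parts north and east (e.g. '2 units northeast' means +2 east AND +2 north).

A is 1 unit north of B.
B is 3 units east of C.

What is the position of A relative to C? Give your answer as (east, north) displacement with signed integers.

Place C at the origin (east=0, north=0).
  B is 3 units east of C: delta (east=+3, north=+0); B at (east=3, north=0).
  A is 1 unit north of B: delta (east=+0, north=+1); A at (east=3, north=1).
Therefore A relative to C: (east=3, north=1).

Answer: A is at (east=3, north=1) relative to C.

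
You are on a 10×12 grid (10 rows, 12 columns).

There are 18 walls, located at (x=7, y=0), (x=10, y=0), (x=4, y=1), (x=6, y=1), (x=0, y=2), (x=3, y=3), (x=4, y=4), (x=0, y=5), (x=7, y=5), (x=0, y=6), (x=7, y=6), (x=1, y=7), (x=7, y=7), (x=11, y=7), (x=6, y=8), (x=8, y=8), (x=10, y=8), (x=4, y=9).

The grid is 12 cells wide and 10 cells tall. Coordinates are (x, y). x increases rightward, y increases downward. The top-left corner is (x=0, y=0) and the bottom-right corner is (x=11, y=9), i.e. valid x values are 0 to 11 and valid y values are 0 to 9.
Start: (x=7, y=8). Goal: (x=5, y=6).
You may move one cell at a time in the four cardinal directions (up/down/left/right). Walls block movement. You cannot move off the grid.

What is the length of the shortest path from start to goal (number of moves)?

BFS from (x=7, y=8) until reaching (x=5, y=6):
  Distance 0: (x=7, y=8)
  Distance 1: (x=7, y=9)
  Distance 2: (x=6, y=9), (x=8, y=9)
  Distance 3: (x=5, y=9), (x=9, y=9)
  Distance 4: (x=5, y=8), (x=9, y=8), (x=10, y=9)
  Distance 5: (x=5, y=7), (x=9, y=7), (x=4, y=8), (x=11, y=9)
  Distance 6: (x=5, y=6), (x=9, y=6), (x=4, y=7), (x=6, y=7), (x=8, y=7), (x=10, y=7), (x=3, y=8), (x=11, y=8)  <- goal reached here
One shortest path (6 moves): (x=7, y=8) -> (x=7, y=9) -> (x=6, y=9) -> (x=5, y=9) -> (x=5, y=8) -> (x=5, y=7) -> (x=5, y=6)

Answer: Shortest path length: 6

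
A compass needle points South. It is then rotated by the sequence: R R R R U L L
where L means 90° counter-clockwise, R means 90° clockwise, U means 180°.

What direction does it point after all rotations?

Answer: Final heading: South

Derivation:
Start: South
  R (right (90° clockwise)) -> West
  R (right (90° clockwise)) -> North
  R (right (90° clockwise)) -> East
  R (right (90° clockwise)) -> South
  U (U-turn (180°)) -> North
  L (left (90° counter-clockwise)) -> West
  L (left (90° counter-clockwise)) -> South
Final: South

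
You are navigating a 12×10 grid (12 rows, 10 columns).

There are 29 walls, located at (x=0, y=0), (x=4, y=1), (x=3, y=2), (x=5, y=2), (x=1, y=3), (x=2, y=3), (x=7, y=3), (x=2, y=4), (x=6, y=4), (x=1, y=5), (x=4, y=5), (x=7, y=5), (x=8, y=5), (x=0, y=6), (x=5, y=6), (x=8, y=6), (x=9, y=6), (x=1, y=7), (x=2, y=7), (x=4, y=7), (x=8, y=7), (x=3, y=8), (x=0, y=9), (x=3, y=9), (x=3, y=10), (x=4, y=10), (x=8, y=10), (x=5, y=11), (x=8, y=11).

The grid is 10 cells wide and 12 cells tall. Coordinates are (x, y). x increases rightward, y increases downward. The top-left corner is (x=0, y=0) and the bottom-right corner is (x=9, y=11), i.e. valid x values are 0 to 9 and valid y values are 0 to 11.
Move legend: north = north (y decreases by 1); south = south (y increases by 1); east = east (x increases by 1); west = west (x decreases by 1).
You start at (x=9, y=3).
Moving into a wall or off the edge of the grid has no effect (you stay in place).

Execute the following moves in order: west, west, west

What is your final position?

Answer: Final position: (x=8, y=3)

Derivation:
Start: (x=9, y=3)
  west (west): (x=9, y=3) -> (x=8, y=3)
  west (west): blocked, stay at (x=8, y=3)
  west (west): blocked, stay at (x=8, y=3)
Final: (x=8, y=3)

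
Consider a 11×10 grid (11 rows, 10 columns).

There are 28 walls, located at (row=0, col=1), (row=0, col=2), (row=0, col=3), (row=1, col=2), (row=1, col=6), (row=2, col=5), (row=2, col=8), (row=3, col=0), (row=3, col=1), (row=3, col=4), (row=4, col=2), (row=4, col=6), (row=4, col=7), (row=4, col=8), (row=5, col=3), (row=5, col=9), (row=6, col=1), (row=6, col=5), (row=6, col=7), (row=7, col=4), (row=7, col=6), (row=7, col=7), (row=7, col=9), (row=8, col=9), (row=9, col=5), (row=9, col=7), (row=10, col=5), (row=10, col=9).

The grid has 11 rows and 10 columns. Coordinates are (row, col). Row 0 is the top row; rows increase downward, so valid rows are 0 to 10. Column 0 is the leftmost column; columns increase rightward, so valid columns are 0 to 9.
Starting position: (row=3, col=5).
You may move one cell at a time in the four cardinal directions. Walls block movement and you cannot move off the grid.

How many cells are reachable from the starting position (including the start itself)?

BFS flood-fill from (row=3, col=5):
  Distance 0: (row=3, col=5)
  Distance 1: (row=3, col=6), (row=4, col=5)
  Distance 2: (row=2, col=6), (row=3, col=7), (row=4, col=4), (row=5, col=5)
  Distance 3: (row=2, col=7), (row=3, col=8), (row=4, col=3), (row=5, col=4), (row=5, col=6)
  Distance 4: (row=1, col=7), (row=3, col=3), (row=3, col=9), (row=5, col=7), (row=6, col=4), (row=6, col=6)
  Distance 5: (row=0, col=7), (row=1, col=8), (row=2, col=3), (row=2, col=9), (row=3, col=2), (row=4, col=9), (row=5, col=8), (row=6, col=3)
  Distance 6: (row=0, col=6), (row=0, col=8), (row=1, col=3), (row=1, col=9), (row=2, col=2), (row=2, col=4), (row=6, col=2), (row=6, col=8), (row=7, col=3)
  Distance 7: (row=0, col=5), (row=0, col=9), (row=1, col=4), (row=2, col=1), (row=5, col=2), (row=6, col=9), (row=7, col=2), (row=7, col=8), (row=8, col=3)
  Distance 8: (row=0, col=4), (row=1, col=1), (row=1, col=5), (row=2, col=0), (row=5, col=1), (row=7, col=1), (row=8, col=2), (row=8, col=4), (row=8, col=8), (row=9, col=3)
  Distance 9: (row=1, col=0), (row=4, col=1), (row=5, col=0), (row=7, col=0), (row=8, col=1), (row=8, col=5), (row=8, col=7), (row=9, col=2), (row=9, col=4), (row=9, col=8), (row=10, col=3)
  Distance 10: (row=0, col=0), (row=4, col=0), (row=6, col=0), (row=7, col=5), (row=8, col=0), (row=8, col=6), (row=9, col=1), (row=9, col=9), (row=10, col=2), (row=10, col=4), (row=10, col=8)
  Distance 11: (row=9, col=0), (row=9, col=6), (row=10, col=1), (row=10, col=7)
  Distance 12: (row=10, col=0), (row=10, col=6)
Total reachable: 82 (grid has 82 open cells total)

Answer: Reachable cells: 82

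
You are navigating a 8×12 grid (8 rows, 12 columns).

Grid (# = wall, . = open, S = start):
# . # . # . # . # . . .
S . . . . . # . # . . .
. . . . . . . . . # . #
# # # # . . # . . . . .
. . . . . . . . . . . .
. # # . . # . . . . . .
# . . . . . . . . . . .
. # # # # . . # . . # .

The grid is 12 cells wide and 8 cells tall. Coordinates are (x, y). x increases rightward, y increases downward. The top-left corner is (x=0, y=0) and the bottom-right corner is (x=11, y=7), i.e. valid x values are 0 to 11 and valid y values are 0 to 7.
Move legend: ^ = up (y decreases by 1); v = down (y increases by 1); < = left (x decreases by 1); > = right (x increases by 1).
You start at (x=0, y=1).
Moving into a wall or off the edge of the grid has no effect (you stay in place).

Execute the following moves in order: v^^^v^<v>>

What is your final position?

Answer: Final position: (x=2, y=2)

Derivation:
Start: (x=0, y=1)
  v (down): (x=0, y=1) -> (x=0, y=2)
  ^ (up): (x=0, y=2) -> (x=0, y=1)
  ^ (up): blocked, stay at (x=0, y=1)
  ^ (up): blocked, stay at (x=0, y=1)
  v (down): (x=0, y=1) -> (x=0, y=2)
  ^ (up): (x=0, y=2) -> (x=0, y=1)
  < (left): blocked, stay at (x=0, y=1)
  v (down): (x=0, y=1) -> (x=0, y=2)
  > (right): (x=0, y=2) -> (x=1, y=2)
  > (right): (x=1, y=2) -> (x=2, y=2)
Final: (x=2, y=2)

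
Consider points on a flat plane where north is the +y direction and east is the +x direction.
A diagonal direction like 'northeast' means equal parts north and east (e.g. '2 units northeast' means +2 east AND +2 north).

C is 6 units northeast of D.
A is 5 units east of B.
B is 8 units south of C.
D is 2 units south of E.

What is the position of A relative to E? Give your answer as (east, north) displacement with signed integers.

Answer: A is at (east=11, north=-4) relative to E.

Derivation:
Place E at the origin (east=0, north=0).
  D is 2 units south of E: delta (east=+0, north=-2); D at (east=0, north=-2).
  C is 6 units northeast of D: delta (east=+6, north=+6); C at (east=6, north=4).
  B is 8 units south of C: delta (east=+0, north=-8); B at (east=6, north=-4).
  A is 5 units east of B: delta (east=+5, north=+0); A at (east=11, north=-4).
Therefore A relative to E: (east=11, north=-4).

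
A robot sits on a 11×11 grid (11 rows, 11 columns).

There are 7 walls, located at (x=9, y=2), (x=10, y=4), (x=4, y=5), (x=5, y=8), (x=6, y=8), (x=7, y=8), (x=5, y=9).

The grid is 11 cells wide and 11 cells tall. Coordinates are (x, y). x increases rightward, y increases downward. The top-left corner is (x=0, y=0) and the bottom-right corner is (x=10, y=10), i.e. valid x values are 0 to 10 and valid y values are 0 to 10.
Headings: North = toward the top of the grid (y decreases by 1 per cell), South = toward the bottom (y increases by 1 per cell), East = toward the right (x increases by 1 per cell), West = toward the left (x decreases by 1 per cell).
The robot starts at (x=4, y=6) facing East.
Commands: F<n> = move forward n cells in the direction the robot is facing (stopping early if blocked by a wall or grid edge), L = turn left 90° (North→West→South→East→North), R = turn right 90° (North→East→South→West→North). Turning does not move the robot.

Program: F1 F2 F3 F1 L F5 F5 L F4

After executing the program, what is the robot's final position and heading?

Start: (x=4, y=6), facing East
  F1: move forward 1, now at (x=5, y=6)
  F2: move forward 2, now at (x=7, y=6)
  F3: move forward 3, now at (x=10, y=6)
  F1: move forward 0/1 (blocked), now at (x=10, y=6)
  L: turn left, now facing North
  F5: move forward 1/5 (blocked), now at (x=10, y=5)
  F5: move forward 0/5 (blocked), now at (x=10, y=5)
  L: turn left, now facing West
  F4: move forward 4, now at (x=6, y=5)
Final: (x=6, y=5), facing West

Answer: Final position: (x=6, y=5), facing West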